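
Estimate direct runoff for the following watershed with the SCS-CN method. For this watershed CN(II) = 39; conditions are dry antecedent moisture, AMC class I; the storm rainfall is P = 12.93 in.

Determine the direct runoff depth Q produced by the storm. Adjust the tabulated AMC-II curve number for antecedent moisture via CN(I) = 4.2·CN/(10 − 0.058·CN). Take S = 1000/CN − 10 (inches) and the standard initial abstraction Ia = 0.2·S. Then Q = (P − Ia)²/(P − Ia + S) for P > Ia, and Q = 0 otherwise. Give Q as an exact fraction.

CN(I) from CN(II)=39: (4.2·39)/(10 − 0.058·39) = 81900/3869 ≈ 21.168
S = 1000/(81900/3869) − 10 = 30500/819 in ≈ 37.241 in
Ia = 0.2·(30500/819) = 6100/819 in ≈ 7.448 in
Since P=12.930 > Ia=7.448: effective rainfall P−Ia = 448967/81900 in
Runoff Q = (P−Ia)²/(P−Ia+S) = (5.482)²/(5.482+37.241) = 201571367089/286565397300 ≈ 0.703 in

Q = 201571367089/286565397300 in ≈ 0.703 in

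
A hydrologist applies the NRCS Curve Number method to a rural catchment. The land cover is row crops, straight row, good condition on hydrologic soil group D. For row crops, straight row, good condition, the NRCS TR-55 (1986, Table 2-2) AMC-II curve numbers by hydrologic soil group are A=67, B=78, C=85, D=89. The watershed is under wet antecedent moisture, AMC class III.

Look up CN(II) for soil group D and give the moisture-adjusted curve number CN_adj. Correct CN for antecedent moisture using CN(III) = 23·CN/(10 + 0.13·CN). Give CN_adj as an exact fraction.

CN_adj = 204700/2157 ≈ 94.900

NRCS table: row crops, straight row, good condition, soil group D → CN(II) = 89
CN(III) from CN(II)=89: (23·89)/(10 + 0.13·89) = 204700/2157 ≈ 94.900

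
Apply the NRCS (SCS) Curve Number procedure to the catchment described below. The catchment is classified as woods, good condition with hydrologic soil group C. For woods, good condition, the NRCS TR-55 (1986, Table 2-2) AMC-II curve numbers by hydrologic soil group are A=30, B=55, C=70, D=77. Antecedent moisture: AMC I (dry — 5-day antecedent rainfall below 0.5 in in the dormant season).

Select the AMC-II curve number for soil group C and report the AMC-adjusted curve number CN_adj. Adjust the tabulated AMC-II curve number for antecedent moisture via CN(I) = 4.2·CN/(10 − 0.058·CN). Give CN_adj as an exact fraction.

CN_adj = 4900/99 ≈ 49.495

NRCS table: woods, good condition, soil group C → CN(II) = 70
Dry (AMC I): CN(I) = 4.2·70/(10 − 0.058·70) = 294/(297/50) = 4900/99 ≈ 49.495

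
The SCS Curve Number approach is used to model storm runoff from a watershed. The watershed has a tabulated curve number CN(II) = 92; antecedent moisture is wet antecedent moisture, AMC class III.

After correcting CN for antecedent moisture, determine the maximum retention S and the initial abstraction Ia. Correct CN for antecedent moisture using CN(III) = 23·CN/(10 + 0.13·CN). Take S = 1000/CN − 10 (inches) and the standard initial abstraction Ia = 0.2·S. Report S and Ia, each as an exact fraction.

Adjust CN=92 to AMC III: 23·92/(10 + 0.13·92) → 2116 ÷ (549/25) = 52900/549 ≈ 96.357
S = 1000/(52900/549) − 10 = 200/529 in ≈ 0.378 in
Ia = 0.2S: 0.2·0.378 = 0.076 in (exactly 40/529)

S = 200/529 in ≈ 0.378 in; Ia = 40/529 in ≈ 0.076 in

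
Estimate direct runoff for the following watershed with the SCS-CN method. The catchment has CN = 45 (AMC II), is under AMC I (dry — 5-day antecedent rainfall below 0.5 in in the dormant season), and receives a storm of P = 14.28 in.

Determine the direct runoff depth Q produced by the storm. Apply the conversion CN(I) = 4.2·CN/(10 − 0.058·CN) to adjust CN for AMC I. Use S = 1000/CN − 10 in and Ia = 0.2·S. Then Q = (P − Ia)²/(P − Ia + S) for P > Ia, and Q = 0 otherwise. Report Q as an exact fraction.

Adjust CN=45 to AMC I: 4.2·45/(10 − 0.058·45) → 189 ÷ (739/100) = 18900/739 ≈ 25.575
Retention S: 1000/CN − 10 with CN=25.575 → S = 5500/189 ≈ 29.101 in
Initial abstraction Ia = S/5 = (5500/189)/5 = 1100/189 ≈ 5.820 in
P − Ia = 14.280 − 5.820 = 39973/4725 ≈ 8.460 in (> 0, runoff occurs)
Runoff Q = (P−Ia)²/(P−Ia+S) = (8.460)²/(8.460+29.101) = 1597840729/838559925 ≈ 1.905 in

Q = 1597840729/838559925 in ≈ 1.905 in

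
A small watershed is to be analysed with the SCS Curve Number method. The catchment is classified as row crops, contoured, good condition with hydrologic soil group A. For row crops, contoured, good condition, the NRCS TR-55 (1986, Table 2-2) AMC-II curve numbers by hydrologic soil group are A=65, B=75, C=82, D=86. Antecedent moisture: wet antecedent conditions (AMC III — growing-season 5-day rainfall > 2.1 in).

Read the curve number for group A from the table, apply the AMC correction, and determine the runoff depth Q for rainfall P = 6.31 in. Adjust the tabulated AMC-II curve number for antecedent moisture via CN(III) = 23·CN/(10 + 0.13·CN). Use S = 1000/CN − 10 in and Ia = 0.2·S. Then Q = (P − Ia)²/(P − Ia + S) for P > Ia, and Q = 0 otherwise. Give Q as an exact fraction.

Q = 30509259561/7315603100 in ≈ 4.170 in

NRCS table: row crops, contoured, good condition, soil group A → CN(II) = 65
Adjust CN=65 to AMC III: 23·65/(10 + 0.13·65) → 1495 ÷ (369/20) = 29900/369 ≈ 81.030
Max retention: S = 1000/(29900/369) − 10 = 700/299 in (≈ 2.341 in)
Initial abstraction Ia = S/5 = (700/299)/5 = 140/299 ≈ 0.468 in
Excess rainfall: 6.310 − 0.468 = 5.842 in; P > Ia so Q > 0
Runoff Q = (P−Ia)²/(P−Ia+S) = (5.842)²/(5.842+2.341) = 30509259561/7315603100 ≈ 4.170 in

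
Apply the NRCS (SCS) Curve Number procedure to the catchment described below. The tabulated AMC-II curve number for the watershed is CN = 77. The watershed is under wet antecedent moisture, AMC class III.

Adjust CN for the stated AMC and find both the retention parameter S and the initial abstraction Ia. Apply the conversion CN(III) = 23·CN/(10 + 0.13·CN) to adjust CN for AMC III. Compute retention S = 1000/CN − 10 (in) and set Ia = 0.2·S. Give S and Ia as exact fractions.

S = 100/77 in ≈ 1.299 in; Ia = 20/77 in ≈ 0.260 in

CN(III) from CN(II)=77: (23·77)/(10 + 0.13·77) = 7700/87 ≈ 88.506
Retention S: 1000/CN − 10 with CN=88.506 → S = 100/77 ≈ 1.299 in
Ia = 0.2·(100/77) = 20/77 in ≈ 0.260 in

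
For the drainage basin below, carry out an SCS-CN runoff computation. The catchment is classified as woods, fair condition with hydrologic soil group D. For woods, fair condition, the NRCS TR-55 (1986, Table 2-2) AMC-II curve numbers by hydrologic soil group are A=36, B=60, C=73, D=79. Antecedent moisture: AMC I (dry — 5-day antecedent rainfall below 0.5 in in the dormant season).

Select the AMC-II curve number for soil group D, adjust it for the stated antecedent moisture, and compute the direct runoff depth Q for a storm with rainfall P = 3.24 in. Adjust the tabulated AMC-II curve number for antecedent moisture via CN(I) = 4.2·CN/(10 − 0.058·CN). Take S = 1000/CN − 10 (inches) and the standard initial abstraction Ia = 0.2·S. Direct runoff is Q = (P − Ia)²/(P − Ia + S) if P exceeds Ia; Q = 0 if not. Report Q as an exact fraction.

NRCS table: woods, fair condition, soil group D → CN(II) = 79
CN(I) from CN(II)=79: (4.2·79)/(10 − 0.058·79) = 7900/129 ≈ 61.240
S = 1000/(7900/129) − 10 = 500/79 in ≈ 6.329 in
Ia = 0.2S: 0.2·6.329 = 1.266 in (exactly 100/79)
P − Ia = 3.240 − 1.266 = 3899/1975 ≈ 1.974 in (> 0, runoff occurs)
Q = (3899/1975)²/((3899/1975) + 500/79) = (15202201/3900625)/(16399/1975) = 15202201/32388025 in ≈ 0.469 in

Q = 15202201/32388025 in ≈ 0.469 in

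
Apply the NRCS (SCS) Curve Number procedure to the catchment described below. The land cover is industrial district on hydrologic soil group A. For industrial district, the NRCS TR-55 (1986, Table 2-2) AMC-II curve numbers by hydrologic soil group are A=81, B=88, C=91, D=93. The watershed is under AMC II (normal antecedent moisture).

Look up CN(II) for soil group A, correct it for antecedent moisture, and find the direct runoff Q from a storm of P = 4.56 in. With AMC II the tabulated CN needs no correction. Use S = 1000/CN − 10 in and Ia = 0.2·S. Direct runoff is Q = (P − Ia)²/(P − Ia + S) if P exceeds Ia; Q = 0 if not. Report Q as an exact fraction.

Q = 1805912/694575 in ≈ 2.600 in

NRCS table: industrial district, soil group A → CN(II) = 81
AMC II — tabulated CN = 81 applies directly.
S = 1000/81 − 10 = 190/81 in ≈ 2.346 in
Ia = 0.2S: 0.2·2.346 = 0.469 in (exactly 38/81)
Excess rainfall: 4.560 − 0.469 = 4.091 in; P > Ia so Q > 0
Q: (8284/2025)² ÷ (13034/2025) = 1805912/694575 in (≈ 2.600 in)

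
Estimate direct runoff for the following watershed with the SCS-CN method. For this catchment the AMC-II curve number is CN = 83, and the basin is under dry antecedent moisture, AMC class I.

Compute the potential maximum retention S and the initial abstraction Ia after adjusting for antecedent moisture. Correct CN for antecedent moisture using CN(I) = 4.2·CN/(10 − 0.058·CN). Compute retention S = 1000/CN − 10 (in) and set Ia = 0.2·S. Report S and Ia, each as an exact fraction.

Adjust CN=83 to AMC I: 4.2·83/(10 − 0.058·83) → (1743/5) ÷ (2593/500) = 174300/2593 ≈ 67.219
Retention S: 1000/CN − 10 with CN=67.219 → S = 8500/1743 ≈ 4.877 in
Ia = 0.2·(8500/1743) = 1700/1743 in ≈ 0.975 in

S = 8500/1743 in ≈ 4.877 in; Ia = 1700/1743 in ≈ 0.975 in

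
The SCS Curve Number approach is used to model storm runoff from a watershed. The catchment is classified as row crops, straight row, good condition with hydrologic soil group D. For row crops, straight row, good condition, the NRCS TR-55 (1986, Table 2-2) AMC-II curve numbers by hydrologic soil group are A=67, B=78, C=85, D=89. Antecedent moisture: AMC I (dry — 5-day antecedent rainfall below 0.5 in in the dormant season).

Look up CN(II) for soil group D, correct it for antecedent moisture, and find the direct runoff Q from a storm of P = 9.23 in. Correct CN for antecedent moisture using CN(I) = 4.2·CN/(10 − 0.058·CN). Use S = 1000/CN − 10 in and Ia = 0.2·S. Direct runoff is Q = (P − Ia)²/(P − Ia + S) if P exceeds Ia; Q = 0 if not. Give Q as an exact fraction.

Q = 2608506017569/404654760300 in ≈ 6.446 in

NRCS table: row crops, straight row, good condition, soil group D → CN(II) = 89
CN(I) from CN(II)=89: (4.2·89)/(10 − 0.058·89) = 186900/2419 ≈ 77.263
Max retention: S = 1000/(186900/2419) − 10 = 5500/1869 in (≈ 2.943 in)
Ia = 0.2·(5500/1869) = 1100/1869 in ≈ 0.589 in
P − Ia = 9.230 − 0.589 = 1615087/186900 ≈ 8.641 in (> 0, runoff occurs)
Q: (1615087/186900)² ÷ (2165087/186900) = 2608506017569/404654760300 in (≈ 6.446 in)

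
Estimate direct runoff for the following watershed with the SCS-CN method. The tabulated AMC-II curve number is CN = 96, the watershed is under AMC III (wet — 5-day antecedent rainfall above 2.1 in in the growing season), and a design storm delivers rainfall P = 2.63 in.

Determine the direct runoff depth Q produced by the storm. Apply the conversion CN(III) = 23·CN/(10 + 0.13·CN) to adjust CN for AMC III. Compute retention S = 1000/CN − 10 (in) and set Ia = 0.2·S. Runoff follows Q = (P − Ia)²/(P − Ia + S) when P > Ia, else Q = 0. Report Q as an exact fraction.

Q = 320302609/132114300 in ≈ 2.424 in

CN(III) from CN(II)=96: (23·96)/(10 + 0.13·96) = 27600/281 ≈ 98.221
Max retention: S = 1000/(27600/281) − 10 = 25/138 in (≈ 0.181 in)
Ia = 0.2S: 0.2·0.181 = 0.036 in (exactly 5/138)
Since P=2.630 > Ia=0.036: effective rainfall P−Ia = 17897/6900 in
Runoff Q = (P−Ia)²/(P−Ia+S) = (2.594)²/(2.594+0.181) = 320302609/132114300 ≈ 2.424 in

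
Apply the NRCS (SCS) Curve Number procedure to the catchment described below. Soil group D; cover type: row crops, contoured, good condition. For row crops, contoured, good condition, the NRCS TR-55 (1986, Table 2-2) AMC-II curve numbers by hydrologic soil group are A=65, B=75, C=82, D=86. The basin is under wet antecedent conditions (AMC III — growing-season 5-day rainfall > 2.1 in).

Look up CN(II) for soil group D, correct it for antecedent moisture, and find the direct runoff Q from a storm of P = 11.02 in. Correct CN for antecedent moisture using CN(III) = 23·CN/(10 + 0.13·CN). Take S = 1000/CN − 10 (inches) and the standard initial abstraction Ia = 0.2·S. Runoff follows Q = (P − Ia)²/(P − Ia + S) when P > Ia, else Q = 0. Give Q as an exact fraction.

NRCS table: row crops, contoured, good condition, soil group D → CN(II) = 86
Wet (AMC III): CN(III) = 23·86/(10 + 0.13·86) = 1978/(1059/50) = 98900/1059 ≈ 93.390
Retention S: 1000/CN − 10 with CN=93.390 → S = 700/989 ≈ 0.708 in
Ia = 0.2S: 0.2·0.708 = 0.142 in (exactly 140/989)
Since P=11.020 > Ia=0.142: effective rainfall P−Ia = 537939/49450 in
Q = (537939/49450)²/((537939/49450) + 700/989) = (289378367721/2445302500)/(572939/49450) = 289378367721/28331833550 in ≈ 10.214 in

Q = 289378367721/28331833550 in ≈ 10.214 in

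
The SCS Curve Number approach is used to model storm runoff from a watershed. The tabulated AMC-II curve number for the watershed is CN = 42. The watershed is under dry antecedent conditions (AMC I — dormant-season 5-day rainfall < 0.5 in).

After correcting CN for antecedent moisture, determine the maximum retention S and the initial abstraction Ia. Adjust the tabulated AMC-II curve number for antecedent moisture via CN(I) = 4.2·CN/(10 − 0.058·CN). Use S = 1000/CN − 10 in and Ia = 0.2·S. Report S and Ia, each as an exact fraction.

Dry (AMC I): CN(I) = 4.2·42/(10 − 0.058·42) = (882/5)/(1891/250) = 44100/1891 ≈ 23.321
S = 1000/(44100/1891) − 10 = 14500/441 in ≈ 32.880 in
Ia = 0.2S: 0.2·32.880 = 6.576 in (exactly 2900/441)

S = 14500/441 in ≈ 32.880 in; Ia = 2900/441 in ≈ 6.576 in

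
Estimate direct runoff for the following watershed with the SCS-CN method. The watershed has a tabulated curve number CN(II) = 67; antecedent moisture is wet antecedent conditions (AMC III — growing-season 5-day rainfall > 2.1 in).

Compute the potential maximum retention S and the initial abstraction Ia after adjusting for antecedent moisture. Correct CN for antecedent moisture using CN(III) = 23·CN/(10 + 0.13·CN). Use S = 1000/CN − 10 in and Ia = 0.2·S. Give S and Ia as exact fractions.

Wet (AMC III): CN(III) = 23·67/(10 + 0.13·67) = 1541/(1871/100) = 154100/1871 ≈ 82.362
Max retention: S = 1000/(154100/1871) − 10 = 3300/1541 in (≈ 2.141 in)
Initial abstraction Ia = S/5 = (3300/1541)/5 = 660/1541 ≈ 0.428 in

S = 3300/1541 in ≈ 2.141 in; Ia = 660/1541 in ≈ 0.428 in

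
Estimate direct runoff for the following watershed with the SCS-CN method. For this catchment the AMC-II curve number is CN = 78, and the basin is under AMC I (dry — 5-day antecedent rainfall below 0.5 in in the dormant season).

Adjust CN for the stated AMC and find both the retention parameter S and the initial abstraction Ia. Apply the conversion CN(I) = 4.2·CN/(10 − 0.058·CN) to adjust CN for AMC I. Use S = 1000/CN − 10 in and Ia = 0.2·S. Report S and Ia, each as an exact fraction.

S = 5500/819 in ≈ 6.716 in; Ia = 1100/819 in ≈ 1.343 in

Adjust CN=78 to AMC I: 4.2·78/(10 − 0.058·78) → (1638/5) ÷ (1369/250) = 81900/1369 ≈ 59.825
Retention S: 1000/CN − 10 with CN=59.825 → S = 5500/819 ≈ 6.716 in
Ia = 0.2·(5500/819) = 1100/819 in ≈ 1.343 in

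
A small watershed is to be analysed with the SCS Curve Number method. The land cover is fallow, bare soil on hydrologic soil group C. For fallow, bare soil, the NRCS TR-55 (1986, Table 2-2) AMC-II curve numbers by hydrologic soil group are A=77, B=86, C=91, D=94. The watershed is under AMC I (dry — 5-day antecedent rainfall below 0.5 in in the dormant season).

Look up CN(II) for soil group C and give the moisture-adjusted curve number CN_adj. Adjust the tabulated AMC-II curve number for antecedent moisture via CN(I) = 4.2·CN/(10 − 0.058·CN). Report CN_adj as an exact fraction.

NRCS table: fallow, bare soil, soil group C → CN(II) = 91
Adjust CN=91 to AMC I: 4.2·91/(10 − 0.058·91) → (1911/5) ÷ (2361/500) = 63700/787 ≈ 80.940

CN_adj = 63700/787 ≈ 80.940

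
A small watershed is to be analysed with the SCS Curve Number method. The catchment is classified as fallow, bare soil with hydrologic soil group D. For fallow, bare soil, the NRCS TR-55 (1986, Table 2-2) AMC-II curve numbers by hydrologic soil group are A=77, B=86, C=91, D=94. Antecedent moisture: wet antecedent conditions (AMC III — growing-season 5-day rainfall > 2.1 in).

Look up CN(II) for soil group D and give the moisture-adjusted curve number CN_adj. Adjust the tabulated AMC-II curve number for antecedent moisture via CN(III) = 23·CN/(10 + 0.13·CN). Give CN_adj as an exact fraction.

NRCS table: fallow, bare soil, soil group D → CN(II) = 94
CN(III) from CN(II)=94: (23·94)/(10 + 0.13·94) = 108100/1111 ≈ 97.300

CN_adj = 108100/1111 ≈ 97.300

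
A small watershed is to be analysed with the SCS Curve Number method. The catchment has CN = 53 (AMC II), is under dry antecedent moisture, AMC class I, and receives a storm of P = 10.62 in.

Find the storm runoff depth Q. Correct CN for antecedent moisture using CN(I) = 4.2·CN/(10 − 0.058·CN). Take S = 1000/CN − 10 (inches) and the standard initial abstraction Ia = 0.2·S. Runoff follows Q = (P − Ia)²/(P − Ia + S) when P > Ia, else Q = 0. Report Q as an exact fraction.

Q = 126738136009/85200316950 in ≈ 1.488 in

CN(I) from CN(II)=53: (4.2·53)/(10 − 0.058·53) = 111300/3463 ≈ 32.140
Retention S: 1000/CN − 10 with CN=32.140 → S = 23500/1113 ≈ 21.114 in
Ia = 0.2·(23500/1113) = 4700/1113 in ≈ 4.223 in
P − Ia = 10.620 − 4.223 = 356003/55650 ≈ 6.397 in (> 0, runoff occurs)
Q: (356003/55650)² ÷ (1531003/55650) = 126738136009/85200316950 in (≈ 1.488 in)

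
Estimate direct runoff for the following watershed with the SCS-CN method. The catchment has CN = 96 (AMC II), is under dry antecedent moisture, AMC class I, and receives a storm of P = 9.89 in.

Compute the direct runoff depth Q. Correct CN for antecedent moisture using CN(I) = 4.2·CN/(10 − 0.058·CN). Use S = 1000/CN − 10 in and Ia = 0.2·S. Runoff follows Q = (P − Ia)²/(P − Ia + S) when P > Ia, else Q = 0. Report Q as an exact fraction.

CN(I) from CN(II)=96: (4.2·96)/(10 − 0.058·96) = 25200/277 ≈ 90.975
S = 1000/(25200/277) − 10 = 125/126 in ≈ 0.992 in
Ia = 0.2·(125/126) = 25/126 in ≈ 0.198 in
Excess rainfall: 9.890 − 0.198 = 9.692 in; P > Ia so Q > 0
Q: (61057/6300)² ÷ (67307/6300) = 3727957249/424034100 in (≈ 8.792 in)

Q = 3727957249/424034100 in ≈ 8.792 in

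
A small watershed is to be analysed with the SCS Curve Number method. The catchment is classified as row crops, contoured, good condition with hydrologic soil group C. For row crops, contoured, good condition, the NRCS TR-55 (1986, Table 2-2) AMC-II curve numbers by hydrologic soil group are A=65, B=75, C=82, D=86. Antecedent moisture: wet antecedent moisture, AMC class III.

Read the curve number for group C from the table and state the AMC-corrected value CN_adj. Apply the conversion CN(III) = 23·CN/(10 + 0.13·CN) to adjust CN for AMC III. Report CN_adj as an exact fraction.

NRCS table: row crops, contoured, good condition, soil group C → CN(II) = 82
Adjust CN=82 to AMC III: 23·82/(10 + 0.13·82) → 1886 ÷ (1033/50) = 94300/1033 ≈ 91.288

CN_adj = 94300/1033 ≈ 91.288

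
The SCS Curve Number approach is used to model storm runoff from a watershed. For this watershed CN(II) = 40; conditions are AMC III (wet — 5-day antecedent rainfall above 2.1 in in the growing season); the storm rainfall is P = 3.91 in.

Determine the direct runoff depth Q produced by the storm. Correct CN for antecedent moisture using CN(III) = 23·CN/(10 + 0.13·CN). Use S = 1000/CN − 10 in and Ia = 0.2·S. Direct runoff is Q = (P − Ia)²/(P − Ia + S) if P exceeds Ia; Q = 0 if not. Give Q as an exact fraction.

Wet (AMC III): CN(III) = 23·40/(10 + 0.13·40) = 920/(76/5) = 1150/19 ≈ 60.526
S = 1000/(1150/19) − 10 = 150/23 in ≈ 6.522 in
Initial abstraction Ia = S/5 = (150/23)/5 = 30/23 ≈ 1.304 in
Since P=3.910 > Ia=1.304: effective rainfall P−Ia = 5993/2300 in
Q: (5993/2300)² ÷ (20993/2300) = 35916049/48283900 in (≈ 0.744 in)

Q = 35916049/48283900 in ≈ 0.744 in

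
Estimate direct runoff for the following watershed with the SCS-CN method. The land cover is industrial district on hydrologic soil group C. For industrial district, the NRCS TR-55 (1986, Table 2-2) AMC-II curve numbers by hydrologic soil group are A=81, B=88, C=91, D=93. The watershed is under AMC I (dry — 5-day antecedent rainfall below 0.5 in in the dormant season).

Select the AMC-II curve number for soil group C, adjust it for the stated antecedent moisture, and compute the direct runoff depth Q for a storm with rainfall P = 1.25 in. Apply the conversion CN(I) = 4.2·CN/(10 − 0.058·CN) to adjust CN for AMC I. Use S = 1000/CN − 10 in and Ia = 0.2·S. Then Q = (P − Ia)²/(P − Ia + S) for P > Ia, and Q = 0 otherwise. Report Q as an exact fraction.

NRCS table: industrial district, soil group C → CN(II) = 91
Adjust CN=91 to AMC I: 4.2·91/(10 − 0.058·91) → (1911/5) ÷ (2361/500) = 63700/787 ≈ 80.940
Max retention: S = 1000/(63700/787) − 10 = 1500/637 in (≈ 2.355 in)
Initial abstraction Ia = S/5 = (1500/637)/5 = 300/637 ≈ 0.471 in
Excess rainfall: 1.250 − 0.471 = 0.779 in; P > Ia so Q > 0
Runoff Q = (P−Ia)²/(P−Ia+S) = (0.779)²/(0.779+2.355) = 788045/4069156 ≈ 0.194 in

Q = 788045/4069156 in ≈ 0.194 in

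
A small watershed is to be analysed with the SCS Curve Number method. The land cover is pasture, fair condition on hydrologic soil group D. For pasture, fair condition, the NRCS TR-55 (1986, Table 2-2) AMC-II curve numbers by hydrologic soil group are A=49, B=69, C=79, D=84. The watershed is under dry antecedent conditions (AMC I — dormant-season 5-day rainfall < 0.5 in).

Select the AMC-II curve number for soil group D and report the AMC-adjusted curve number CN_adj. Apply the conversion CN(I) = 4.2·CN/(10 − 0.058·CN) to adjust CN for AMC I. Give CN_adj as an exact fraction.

NRCS table: pasture, fair condition, soil group D → CN(II) = 84
CN(I) from CN(II)=84: (4.2·84)/(10 − 0.058·84) = 44100/641 ≈ 68.799

CN_adj = 44100/641 ≈ 68.799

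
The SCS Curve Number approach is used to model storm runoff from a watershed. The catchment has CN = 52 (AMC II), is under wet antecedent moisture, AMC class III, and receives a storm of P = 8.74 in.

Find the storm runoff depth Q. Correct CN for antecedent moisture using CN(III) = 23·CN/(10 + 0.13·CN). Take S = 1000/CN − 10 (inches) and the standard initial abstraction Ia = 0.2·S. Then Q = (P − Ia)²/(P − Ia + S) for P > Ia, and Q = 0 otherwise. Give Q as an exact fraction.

Wet (AMC III): CN(III) = 23·52/(10 + 0.13·52) = 1196/(419/25) = 29900/419 ≈ 71.360
S = 1000/(29900/419) − 10 = 1200/299 in ≈ 4.013 in
Initial abstraction Ia = S/5 = (1200/299)/5 = 240/299 ≈ 0.803 in
Since P=8.740 > Ia=0.803: effective rainfall P−Ia = 118663/14950 in
Q: (118663/14950)² ÷ (178663/14950) = 14080907569/2671011850 in (≈ 5.272 in)

Q = 14080907569/2671011850 in ≈ 5.272 in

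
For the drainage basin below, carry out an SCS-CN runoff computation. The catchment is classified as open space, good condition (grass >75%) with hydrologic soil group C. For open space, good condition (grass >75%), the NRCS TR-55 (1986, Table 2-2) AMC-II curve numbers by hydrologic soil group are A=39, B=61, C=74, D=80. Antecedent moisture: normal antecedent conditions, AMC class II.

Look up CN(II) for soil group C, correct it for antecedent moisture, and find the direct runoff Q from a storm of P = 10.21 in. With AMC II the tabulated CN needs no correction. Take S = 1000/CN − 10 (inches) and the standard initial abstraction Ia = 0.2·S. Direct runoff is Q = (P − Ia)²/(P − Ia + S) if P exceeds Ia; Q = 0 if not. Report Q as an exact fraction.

Q = 1237421329/178254900 in ≈ 6.942 in

NRCS table: open space, good condition (grass >75%), soil group C → CN(II) = 74
Average conditions: CN = 74 (no AMC adjustment).
Retention S: 1000/CN − 10 with CN=74.000 → S = 130/37 ≈ 3.514 in
Ia = 0.2S: 0.2·3.514 = 0.703 in (exactly 26/37)
P − Ia = 10.210 − 0.703 = 35177/3700 ≈ 9.507 in (> 0, runoff occurs)
Q = (35177/3700)²/((35177/3700) + 130/37) = (1237421329/13690000)/(48177/3700) = 1237421329/178254900 in ≈ 6.942 in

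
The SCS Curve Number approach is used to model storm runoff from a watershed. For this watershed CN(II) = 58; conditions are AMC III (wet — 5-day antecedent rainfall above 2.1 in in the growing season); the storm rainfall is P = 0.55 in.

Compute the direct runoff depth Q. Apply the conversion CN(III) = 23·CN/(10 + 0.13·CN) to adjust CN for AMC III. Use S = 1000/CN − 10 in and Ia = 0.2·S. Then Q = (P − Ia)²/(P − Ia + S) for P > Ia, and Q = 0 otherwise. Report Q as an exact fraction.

Q = 0 in ≈ 0.000 in

Adjust CN=58 to AMC III: 23·58/(10 + 0.13·58) → 1334 ÷ (877/50) = 66700/877 ≈ 76.055
S = 1000/(66700/877) − 10 = 2100/667 in ≈ 3.148 in
Ia = 0.2·(2100/667) = 420/667 in ≈ 0.630 in
P = 0.550 ≤ Ia = 0.630 in: entire storm abstracted, Q = 0.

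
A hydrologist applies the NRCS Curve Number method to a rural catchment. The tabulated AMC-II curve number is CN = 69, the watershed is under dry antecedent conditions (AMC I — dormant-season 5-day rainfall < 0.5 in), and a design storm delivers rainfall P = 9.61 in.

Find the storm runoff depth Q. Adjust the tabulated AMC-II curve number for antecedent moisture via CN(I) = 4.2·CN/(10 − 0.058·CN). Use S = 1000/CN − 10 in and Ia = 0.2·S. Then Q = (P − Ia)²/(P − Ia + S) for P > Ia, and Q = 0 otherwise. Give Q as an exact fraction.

CN(I) from CN(II)=69: (4.2·69)/(10 − 0.058·69) = 144900/2999 ≈ 48.316
Retention S: 1000/CN − 10 with CN=48.316 → S = 15500/1449 ≈ 10.697 in
Ia = 0.2·(15500/1449) = 3100/1449 in ≈ 2.139 in
Excess rainfall: 9.610 − 2.139 = 7.471 in; P > Ia so Q > 0
Q: (1082489/144900)² ÷ (2632489/144900) = 37799433391/12304763100 in (≈ 3.072 in)

Q = 37799433391/12304763100 in ≈ 3.072 in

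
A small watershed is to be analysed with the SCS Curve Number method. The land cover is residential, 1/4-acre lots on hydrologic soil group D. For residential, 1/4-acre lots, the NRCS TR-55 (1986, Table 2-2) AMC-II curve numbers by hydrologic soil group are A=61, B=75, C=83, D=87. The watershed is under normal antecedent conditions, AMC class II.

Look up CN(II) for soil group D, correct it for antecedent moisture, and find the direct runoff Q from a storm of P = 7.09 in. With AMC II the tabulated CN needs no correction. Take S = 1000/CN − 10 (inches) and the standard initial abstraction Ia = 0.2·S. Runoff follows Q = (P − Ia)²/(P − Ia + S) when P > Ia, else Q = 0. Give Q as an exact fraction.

NRCS table: residential, 1/4-acre lots, soil group D → CN(II) = 87
CN(II) = 87; AMC II needs no correction.
Max retention: S = 1000/87 − 10 = 130/87 in (≈ 1.494 in)
Initial abstraction Ia = S/5 = (130/87)/5 = 26/87 ≈ 0.299 in
Excess rainfall: 7.090 − 0.299 = 6.791 in; P > Ia so Q > 0
Q: (59083/8700)² ÷ (72083/8700) = 3490800889/627122100 in (≈ 5.566 in)

Q = 3490800889/627122100 in ≈ 5.566 in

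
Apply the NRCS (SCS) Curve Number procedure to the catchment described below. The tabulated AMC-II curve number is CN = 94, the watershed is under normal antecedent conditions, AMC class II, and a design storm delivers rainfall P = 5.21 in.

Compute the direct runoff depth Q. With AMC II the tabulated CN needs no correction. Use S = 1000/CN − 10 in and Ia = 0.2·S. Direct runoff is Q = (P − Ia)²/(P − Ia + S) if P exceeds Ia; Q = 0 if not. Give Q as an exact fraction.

CN(II) = 94; AMC II needs no correction.
S = 1000/94 − 10 = 30/47 in ≈ 0.638 in
Initial abstraction Ia = S/5 = (30/47)/5 = 6/47 ≈ 0.128 in
Excess rainfall: 5.210 − 0.128 = 5.082 in; P > Ia so Q > 0
Q: (23887/4700)² ÷ (26887/4700) = 570588769/126368900 in (≈ 4.515 in)

Q = 570588769/126368900 in ≈ 4.515 in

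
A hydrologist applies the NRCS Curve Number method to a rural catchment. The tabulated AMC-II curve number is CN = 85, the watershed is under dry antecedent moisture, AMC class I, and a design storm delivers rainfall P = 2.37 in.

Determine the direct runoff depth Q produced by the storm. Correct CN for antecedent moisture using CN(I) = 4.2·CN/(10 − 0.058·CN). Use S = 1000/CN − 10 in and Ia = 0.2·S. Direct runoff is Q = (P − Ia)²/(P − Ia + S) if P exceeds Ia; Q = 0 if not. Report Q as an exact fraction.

Dry (AMC I): CN(I) = 4.2·85/(10 − 0.058·85) = 357/(507/100) = 11900/169 ≈ 70.414
S = 1000/(11900/169) − 10 = 500/119 in ≈ 4.202 in
Ia = 0.2·(500/119) = 100/119 in ≈ 0.840 in
P − Ia = 2.370 − 0.840 = 18203/11900 ≈ 1.530 in (> 0, runoff occurs)
Q = (18203/11900)²/((18203/11900) + 500/119) = (331349209/141610000)/(68203/11900) = 331349209/811615700 in ≈ 0.408 in

Q = 331349209/811615700 in ≈ 0.408 in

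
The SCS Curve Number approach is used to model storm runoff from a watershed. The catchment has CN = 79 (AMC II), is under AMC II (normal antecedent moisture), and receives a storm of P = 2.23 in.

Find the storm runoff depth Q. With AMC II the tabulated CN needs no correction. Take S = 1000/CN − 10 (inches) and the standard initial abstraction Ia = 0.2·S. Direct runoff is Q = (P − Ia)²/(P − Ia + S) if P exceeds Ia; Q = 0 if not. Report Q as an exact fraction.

Average conditions: CN = 79 (no AMC adjustment).
S = 1000/79 − 10 = 210/79 in ≈ 2.658 in
Initial abstraction Ia = S/5 = (210/79)/5 = 42/79 ≈ 0.532 in
Excess rainfall: 2.230 − 0.532 = 1.698 in; P > Ia so Q > 0
Runoff Q = (P−Ia)²/(P−Ia+S) = (1.698)²/(1.698+2.658) = 180015889/271894300 ≈ 0.662 in

Q = 180015889/271894300 in ≈ 0.662 in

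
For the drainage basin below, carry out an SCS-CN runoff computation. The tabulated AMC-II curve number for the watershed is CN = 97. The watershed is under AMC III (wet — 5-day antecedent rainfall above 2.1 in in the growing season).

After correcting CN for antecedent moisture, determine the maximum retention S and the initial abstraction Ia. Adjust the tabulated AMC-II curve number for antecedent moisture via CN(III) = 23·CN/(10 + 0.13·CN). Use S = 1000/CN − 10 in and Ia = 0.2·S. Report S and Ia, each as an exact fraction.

Wet (AMC III): CN(III) = 23·97/(10 + 0.13·97) = 2231/(2261/100) = 223100/2261 ≈ 98.673
Retention S: 1000/CN − 10 with CN=98.673 → S = 300/2231 ≈ 0.134 in
Initial abstraction Ia = S/5 = (300/2231)/5 = 60/2231 ≈ 0.027 in

S = 300/2231 in ≈ 0.134 in; Ia = 60/2231 in ≈ 0.027 in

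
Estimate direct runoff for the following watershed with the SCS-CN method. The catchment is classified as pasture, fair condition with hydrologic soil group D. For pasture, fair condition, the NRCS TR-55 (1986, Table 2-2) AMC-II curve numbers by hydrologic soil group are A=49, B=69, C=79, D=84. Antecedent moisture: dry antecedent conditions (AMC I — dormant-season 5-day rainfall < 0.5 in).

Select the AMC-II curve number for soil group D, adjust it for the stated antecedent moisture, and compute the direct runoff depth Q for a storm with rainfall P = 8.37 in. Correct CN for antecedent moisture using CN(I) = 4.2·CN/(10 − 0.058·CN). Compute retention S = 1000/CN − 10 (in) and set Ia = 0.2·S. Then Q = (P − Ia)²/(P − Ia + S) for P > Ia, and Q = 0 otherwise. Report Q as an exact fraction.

NRCS table: pasture, fair condition, soil group D → CN(II) = 84
CN(I) from CN(II)=84: (4.2·84)/(10 − 0.058·84) = 44100/641 ≈ 68.799
Retention S: 1000/CN − 10 with CN=68.799 → S = 2000/441 ≈ 4.535 in
Initial abstraction Ia = S/5 = (2000/441)/5 = 400/441 ≈ 0.907 in
Since P=8.370 > Ia=0.907: effective rainfall P−Ia = 329117/44100 in
Q = (329117/44100)²/((329117/44100) + 2000/441) = (108317999689/1944810000)/(529117/44100) = 108317999689/23334059700 in ≈ 4.642 in

Q = 108317999689/23334059700 in ≈ 4.642 in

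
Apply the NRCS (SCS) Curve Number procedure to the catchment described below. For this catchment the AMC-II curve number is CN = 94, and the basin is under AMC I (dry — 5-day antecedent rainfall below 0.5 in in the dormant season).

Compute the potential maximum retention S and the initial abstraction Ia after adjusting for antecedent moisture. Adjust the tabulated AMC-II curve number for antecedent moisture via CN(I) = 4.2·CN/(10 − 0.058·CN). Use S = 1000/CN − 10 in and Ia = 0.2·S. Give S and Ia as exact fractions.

S = 500/329 in ≈ 1.520 in; Ia = 100/329 in ≈ 0.304 in

Dry (AMC I): CN(I) = 4.2·94/(10 − 0.058·94) = (1974/5)/(1137/250) = 32900/379 ≈ 86.807
Max retention: S = 1000/(32900/379) − 10 = 500/329 in (≈ 1.520 in)
Ia = 0.2·(500/329) = 100/329 in ≈ 0.304 in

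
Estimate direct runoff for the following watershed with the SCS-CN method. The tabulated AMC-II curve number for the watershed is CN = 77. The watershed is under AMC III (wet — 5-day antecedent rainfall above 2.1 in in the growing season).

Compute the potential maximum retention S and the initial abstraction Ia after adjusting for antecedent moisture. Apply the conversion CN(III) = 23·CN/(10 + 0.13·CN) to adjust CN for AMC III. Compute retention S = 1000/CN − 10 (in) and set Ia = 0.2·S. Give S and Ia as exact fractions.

S = 100/77 in ≈ 1.299 in; Ia = 20/77 in ≈ 0.260 in

CN(III) from CN(II)=77: (23·77)/(10 + 0.13·77) = 7700/87 ≈ 88.506
S = 1000/(7700/87) − 10 = 100/77 in ≈ 1.299 in
Ia = 0.2·(100/77) = 20/77 in ≈ 0.260 in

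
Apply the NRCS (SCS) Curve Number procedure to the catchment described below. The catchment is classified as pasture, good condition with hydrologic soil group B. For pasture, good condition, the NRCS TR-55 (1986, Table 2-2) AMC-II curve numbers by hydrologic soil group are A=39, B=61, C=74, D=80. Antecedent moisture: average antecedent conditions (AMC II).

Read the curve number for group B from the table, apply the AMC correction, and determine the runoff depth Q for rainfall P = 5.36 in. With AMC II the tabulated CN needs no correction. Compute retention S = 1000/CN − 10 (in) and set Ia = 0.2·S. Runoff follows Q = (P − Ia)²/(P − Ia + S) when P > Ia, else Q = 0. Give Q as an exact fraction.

NRCS table: pasture, good condition, soil group B → CN(II) = 61
CN(II) = 61; AMC II needs no correction.
Max retention: S = 1000/61 − 10 = 390/61 in (≈ 6.393 in)
Ia = 0.2S: 0.2·6.393 = 1.279 in (exactly 78/61)
P − Ia = 5.360 − 1.279 = 6224/1525 ≈ 4.081 in (> 0, runoff occurs)
Runoff Q = (P−Ia)²/(P−Ia+S) = (4.081)²/(4.081+6.393) = 19369088/12180175 ≈ 1.590 in

Q = 19369088/12180175 in ≈ 1.590 in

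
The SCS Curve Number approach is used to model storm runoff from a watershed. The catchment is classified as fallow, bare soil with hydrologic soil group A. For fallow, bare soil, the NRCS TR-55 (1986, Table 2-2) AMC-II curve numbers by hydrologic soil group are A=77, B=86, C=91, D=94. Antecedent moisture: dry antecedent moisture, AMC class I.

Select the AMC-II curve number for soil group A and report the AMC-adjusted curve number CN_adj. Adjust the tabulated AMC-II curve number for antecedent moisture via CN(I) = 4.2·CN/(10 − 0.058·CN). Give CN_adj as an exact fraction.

CN_adj = 161700/2767 ≈ 58.439

NRCS table: fallow, bare soil, soil group A → CN(II) = 77
Dry (AMC I): CN(I) = 4.2·77/(10 − 0.058·77) = (1617/5)/(2767/500) = 161700/2767 ≈ 58.439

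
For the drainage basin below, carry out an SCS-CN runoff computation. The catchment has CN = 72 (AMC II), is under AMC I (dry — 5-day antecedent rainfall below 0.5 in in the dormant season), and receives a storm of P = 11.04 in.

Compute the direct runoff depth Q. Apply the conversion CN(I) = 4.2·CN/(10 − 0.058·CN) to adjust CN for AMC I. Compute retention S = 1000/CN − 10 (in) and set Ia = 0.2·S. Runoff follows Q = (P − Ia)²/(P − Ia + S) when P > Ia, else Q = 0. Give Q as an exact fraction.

Dry (AMC I): CN(I) = 4.2·72/(10 − 0.058·72) = (1512/5)/(728/125) = 675/13 ≈ 51.923
Max retention: S = 1000/(675/13) − 10 = 250/27 in (≈ 9.259 in)
Ia = 0.2·(250/27) = 50/27 in ≈ 1.852 in
P − Ia = 11.040 − 1.852 = 6202/675 ≈ 9.188 in (> 0, runoff occurs)
Q: (6202/675)² ÷ (12452/675) = 9616201/2101275 in (≈ 4.576 in)

Q = 9616201/2101275 in ≈ 4.576 in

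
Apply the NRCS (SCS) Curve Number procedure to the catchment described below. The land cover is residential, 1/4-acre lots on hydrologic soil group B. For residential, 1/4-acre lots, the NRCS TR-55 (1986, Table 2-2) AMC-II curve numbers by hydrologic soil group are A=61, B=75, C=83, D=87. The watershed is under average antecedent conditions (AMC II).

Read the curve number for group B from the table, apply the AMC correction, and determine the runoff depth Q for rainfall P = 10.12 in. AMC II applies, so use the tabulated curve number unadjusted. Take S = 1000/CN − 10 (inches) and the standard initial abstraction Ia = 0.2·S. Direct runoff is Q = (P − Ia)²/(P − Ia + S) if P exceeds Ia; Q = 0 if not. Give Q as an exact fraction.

Q = 502681/71925 in ≈ 6.989 in

NRCS table: residential, 1/4-acre lots, soil group B → CN(II) = 75
CN(II) = 75; AMC II needs no correction.
Retention S: 1000/CN − 10 with CN=75.000 → S = 10/3 ≈ 3.333 in
Ia = 0.2·(10/3) = 2/3 in ≈ 0.667 in
P − Ia = 10.120 − 0.667 = 709/75 ≈ 9.453 in (> 0, runoff occurs)
Q: (709/75)² ÷ (959/75) = 502681/71925 in (≈ 6.989 in)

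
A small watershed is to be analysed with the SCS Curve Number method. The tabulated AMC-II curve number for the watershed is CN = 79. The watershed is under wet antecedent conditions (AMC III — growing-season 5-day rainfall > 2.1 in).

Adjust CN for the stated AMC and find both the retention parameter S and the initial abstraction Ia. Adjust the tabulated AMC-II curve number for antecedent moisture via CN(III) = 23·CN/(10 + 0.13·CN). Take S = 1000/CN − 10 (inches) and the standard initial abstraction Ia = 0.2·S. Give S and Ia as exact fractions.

S = 2100/1817 in ≈ 1.156 in; Ia = 420/1817 in ≈ 0.231 in

Adjust CN=79 to AMC III: 23·79/(10 + 0.13·79) → 1817 ÷ (2027/100) = 181700/2027 ≈ 89.640
S = 1000/(181700/2027) − 10 = 2100/1817 in ≈ 1.156 in
Ia = 0.2·(2100/1817) = 420/1817 in ≈ 0.231 in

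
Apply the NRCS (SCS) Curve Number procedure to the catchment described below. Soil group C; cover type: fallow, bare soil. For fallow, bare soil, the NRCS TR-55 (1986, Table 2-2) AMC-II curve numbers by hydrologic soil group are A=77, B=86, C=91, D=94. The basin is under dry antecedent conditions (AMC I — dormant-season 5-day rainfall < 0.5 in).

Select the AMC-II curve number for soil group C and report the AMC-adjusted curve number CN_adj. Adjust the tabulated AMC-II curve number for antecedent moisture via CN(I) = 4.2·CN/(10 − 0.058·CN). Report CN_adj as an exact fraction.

CN_adj = 63700/787 ≈ 80.940

NRCS table: fallow, bare soil, soil group C → CN(II) = 91
Adjust CN=91 to AMC I: 4.2·91/(10 − 0.058·91) → (1911/5) ÷ (2361/500) = 63700/787 ≈ 80.940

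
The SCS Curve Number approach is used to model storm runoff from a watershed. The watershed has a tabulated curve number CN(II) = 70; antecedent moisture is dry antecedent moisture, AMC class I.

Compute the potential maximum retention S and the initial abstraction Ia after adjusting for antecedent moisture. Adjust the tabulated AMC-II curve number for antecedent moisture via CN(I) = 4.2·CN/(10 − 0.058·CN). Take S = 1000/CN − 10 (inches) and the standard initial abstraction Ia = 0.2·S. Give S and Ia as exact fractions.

S = 500/49 in ≈ 10.204 in; Ia = 100/49 in ≈ 2.041 in

Dry (AMC I): CN(I) = 4.2·70/(10 − 0.058·70) = 294/(297/50) = 4900/99 ≈ 49.495
Max retention: S = 1000/(4900/99) − 10 = 500/49 in (≈ 10.204 in)
Ia = 0.2S: 0.2·10.204 = 2.041 in (exactly 100/49)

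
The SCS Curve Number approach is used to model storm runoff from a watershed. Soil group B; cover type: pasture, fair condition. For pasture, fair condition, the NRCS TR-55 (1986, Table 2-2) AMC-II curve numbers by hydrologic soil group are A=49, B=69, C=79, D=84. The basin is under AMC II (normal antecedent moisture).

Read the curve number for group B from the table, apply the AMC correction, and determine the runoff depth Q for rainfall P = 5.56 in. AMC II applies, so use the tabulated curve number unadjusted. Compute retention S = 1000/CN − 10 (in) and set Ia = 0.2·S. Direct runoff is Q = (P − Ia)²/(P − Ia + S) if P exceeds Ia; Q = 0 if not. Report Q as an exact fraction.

NRCS table: pasture, fair condition, soil group B → CN(II) = 69
CN(II) = 69; AMC II needs no correction.
Max retention: S = 1000/69 − 10 = 310/69 in (≈ 4.493 in)
Ia = 0.2·(310/69) = 62/69 in ≈ 0.899 in
Excess rainfall: 5.560 − 0.899 = 4.661 in; P > Ia so Q > 0
Runoff Q = (P−Ia)²/(P−Ia+S) = (4.661)²/(4.661+4.493) = 64657681/27239475 ≈ 2.374 in

Q = 64657681/27239475 in ≈ 2.374 in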